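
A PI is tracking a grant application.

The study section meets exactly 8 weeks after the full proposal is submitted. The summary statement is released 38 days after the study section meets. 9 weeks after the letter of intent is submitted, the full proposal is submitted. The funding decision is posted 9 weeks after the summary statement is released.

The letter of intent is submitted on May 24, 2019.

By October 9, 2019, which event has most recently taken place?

The letter of intent is submitted: May 24, 2019.
The full proposal is submitted: May 24, 2019 + 9 weeks = Jul 26, 2019.
The study section meets: Jul 26, 2019 + 8 weeks = Sep 20, 2019.
The summary statement is released: Sep 20, 2019 + 38 days = Oct 28, 2019.
The funding decision is posted: Oct 28, 2019 + 9 weeks = Dec 30, 2019.
Oct 9, 2019 falls between when the study section meets (Sep 20, 2019) and when the summary statement is released (Oct 28, 2019).

The study section meets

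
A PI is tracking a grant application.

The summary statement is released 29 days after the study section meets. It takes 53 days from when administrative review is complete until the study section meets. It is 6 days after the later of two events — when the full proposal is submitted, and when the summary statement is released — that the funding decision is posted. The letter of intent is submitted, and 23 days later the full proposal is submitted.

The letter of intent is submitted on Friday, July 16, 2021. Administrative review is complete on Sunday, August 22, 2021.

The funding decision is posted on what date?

Thursday, November 18, 2021

The letter of intent is submitted: Jul 16, 2021.
The full proposal is submitted: Jul 16, 2021 + 23 days = Aug 8, 2021.
Administrative review is complete: Aug 22, 2021.
The study section meets: Aug 22, 2021 + 53 days = Oct 14, 2021.
The summary statement is released: Oct 14, 2021 + 29 days = Nov 12, 2021.
Both prerequisites met — the full proposal is submitted (Aug 8, 2021), the summary statement is released (Nov 12, 2021); the later is Nov 12, 2021.
The funding decision is posted: Nov 12, 2021 + 6 days = Nov 18, 2021.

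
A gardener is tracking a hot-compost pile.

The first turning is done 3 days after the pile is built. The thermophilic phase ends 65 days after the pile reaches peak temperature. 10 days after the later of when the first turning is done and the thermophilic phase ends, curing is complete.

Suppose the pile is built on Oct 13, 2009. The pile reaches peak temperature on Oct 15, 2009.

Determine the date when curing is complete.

Dec 29, 2009

The pile is built: Oct 13, 2009.
The first turning is done: Oct 13, 2009 + 3 days = Oct 16, 2009.
The pile reaches peak temperature: Oct 15, 2009.
The thermophilic phase ends: Oct 15, 2009 + 65 days = Dec 19, 2009.
Both prerequisites met — the first turning is done (Oct 16, 2009), the thermophilic phase ends (Dec 19, 2009); the later is Dec 19, 2009.
Curing is complete: Dec 19, 2009 + 10 days = Dec 29, 2009.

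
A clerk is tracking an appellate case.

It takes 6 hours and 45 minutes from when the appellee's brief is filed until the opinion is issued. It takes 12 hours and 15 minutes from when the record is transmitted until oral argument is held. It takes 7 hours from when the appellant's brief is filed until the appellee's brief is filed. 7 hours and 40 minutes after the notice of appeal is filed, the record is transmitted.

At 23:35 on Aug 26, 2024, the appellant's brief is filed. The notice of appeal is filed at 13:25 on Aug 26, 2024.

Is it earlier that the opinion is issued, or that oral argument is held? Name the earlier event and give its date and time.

The appellant's brief is filed: 23:35 Aug 26, 2024.
The appellee's brief is filed: 23:35 Aug 26, 2024 + 7h = 06:35 Aug 27, 2024.
The opinion is issued: 06:35 Aug 27, 2024 + 6h45m = 13:20 Aug 27, 2024.
The notice of appeal is filed: 13:25 Aug 26, 2024.
The record is transmitted: 13:25 Aug 26, 2024 + 7h40m = 21:05 Aug 26, 2024.
Oral argument is held: 21:05 Aug 26, 2024 + 12h15m = 09:20 Aug 27, 2024.
Comparing: the opinion is issued at 13:20 Aug 27, 2024 vs oral argument is held at 09:20 Aug 27, 2024. Earlier: oral argument is held.

Oral argument is held — 09:20 on Aug 27, 2024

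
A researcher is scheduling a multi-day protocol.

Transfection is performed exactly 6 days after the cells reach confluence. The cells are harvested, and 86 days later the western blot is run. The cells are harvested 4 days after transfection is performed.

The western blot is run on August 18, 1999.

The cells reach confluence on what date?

May 14, 1999

The western blot is run: Aug 18, 1999.
The cells are harvested: Aug 18, 1999 − 86 days = May 24, 1999.
Transfection is performed: May 24, 1999 − 4 days = May 20, 1999.
The cells reach confluence: May 20, 1999 − 6 days = May 14, 1999.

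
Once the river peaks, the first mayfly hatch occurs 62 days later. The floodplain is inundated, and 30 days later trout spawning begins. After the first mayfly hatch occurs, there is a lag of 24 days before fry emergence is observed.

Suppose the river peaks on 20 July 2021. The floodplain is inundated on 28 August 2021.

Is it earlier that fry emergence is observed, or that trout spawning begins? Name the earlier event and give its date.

Trout spawning begins — 27 September 2021

The river peaks: Jul 20, 2021.
The first mayfly hatch occurs: Jul 20, 2021 + 62 days = Sep 20, 2021.
Fry emergence is observed: Sep 20, 2021 + 24 days = Oct 14, 2021.
The floodplain is inundated: Aug 28, 2021.
Trout spawning begins: Aug 28, 2021 + 30 days = Sep 27, 2021.
Comparing: fry emergence is observed on Oct 14, 2021 vs trout spawning begins on Sep 27, 2021. Earlier: trout spawning begins.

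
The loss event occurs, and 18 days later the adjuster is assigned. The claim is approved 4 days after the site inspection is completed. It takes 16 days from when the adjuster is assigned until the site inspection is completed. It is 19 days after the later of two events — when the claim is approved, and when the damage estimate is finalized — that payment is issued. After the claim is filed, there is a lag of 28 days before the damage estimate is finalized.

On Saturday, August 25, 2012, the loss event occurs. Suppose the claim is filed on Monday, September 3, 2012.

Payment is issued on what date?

Sunday, October 21, 2012

The loss event occurs: Aug 25, 2012.
The adjuster is assigned: Aug 25, 2012 + 18 days = Sep 12, 2012.
The site inspection is completed: Sep 12, 2012 + 16 days = Sep 28, 2012.
The claim is approved: Sep 28, 2012 + 4 days = Oct 2, 2012.
The claim is filed: Sep 3, 2012.
The damage estimate is finalized: Sep 3, 2012 + 28 days = Oct 1, 2012.
Both prerequisites met — the claim is approved (Oct 2, 2012), the damage estimate is finalized (Oct 1, 2012); the later is Oct 2, 2012.
Payment is issued: Oct 2, 2012 + 19 days = Oct 21, 2012.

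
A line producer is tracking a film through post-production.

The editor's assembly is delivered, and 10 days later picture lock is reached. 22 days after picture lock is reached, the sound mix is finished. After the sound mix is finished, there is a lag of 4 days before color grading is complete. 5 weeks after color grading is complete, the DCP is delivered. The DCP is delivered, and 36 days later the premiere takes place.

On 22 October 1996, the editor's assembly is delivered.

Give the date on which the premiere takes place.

6 February 1997

The editor's assembly is delivered: Oct 22, 1996.
Picture lock is reached: Oct 22, 1996 + 10 days = Nov 1, 1996.
The sound mix is finished: Nov 1, 1996 + 22 days = Nov 23, 1996.
Color grading is complete: Nov 23, 1996 + 4 days = Nov 27, 1996.
The DCP is delivered: Nov 27, 1996 + 5 weeks = Jan 1, 1997.
The premiere takes place: Jan 1, 1997 + 36 days = Feb 6, 1997.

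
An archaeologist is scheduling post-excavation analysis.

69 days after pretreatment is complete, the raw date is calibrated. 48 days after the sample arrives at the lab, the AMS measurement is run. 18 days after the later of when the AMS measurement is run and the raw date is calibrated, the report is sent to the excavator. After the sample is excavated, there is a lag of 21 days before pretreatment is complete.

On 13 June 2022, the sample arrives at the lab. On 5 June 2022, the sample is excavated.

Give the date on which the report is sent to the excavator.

The sample arrives at the lab: Jun 13, 2022.
The AMS measurement is run: Jun 13, 2022 + 48 days = Jul 31, 2022.
The sample is excavated: Jun 5, 2022.
Pretreatment is complete: Jun 5, 2022 + 21 days = Jun 26, 2022.
The raw date is calibrated: Jun 26, 2022 + 69 days = Sep 3, 2022.
Both prerequisites met — the AMS measurement is run (Jul 31, 2022), the raw date is calibrated (Sep 3, 2022); the later is Sep 3, 2022.
The report is sent to the excavator: Sep 3, 2022 + 18 days = Sep 21, 2022.

21 September 2022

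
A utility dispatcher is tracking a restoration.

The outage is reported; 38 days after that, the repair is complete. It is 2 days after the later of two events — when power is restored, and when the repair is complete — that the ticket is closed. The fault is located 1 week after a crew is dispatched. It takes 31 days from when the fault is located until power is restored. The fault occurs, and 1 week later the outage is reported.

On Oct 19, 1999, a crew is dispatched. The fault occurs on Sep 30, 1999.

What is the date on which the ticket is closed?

Nov 28, 1999

A crew is dispatched: Oct 19, 1999.
The fault is located: Oct 19, 1999 + 1 week = Oct 26, 1999.
Power is restored: Oct 26, 1999 + 31 days = Nov 26, 1999.
The fault occurs: Sep 30, 1999.
The outage is reported: Sep 30, 1999 + 1 week = Oct 7, 1999.
The repair is complete: Oct 7, 1999 + 38 days = Nov 14, 1999.
Both prerequisites met — power is restored (Nov 26, 1999), the repair is complete (Nov 14, 1999); the later is Nov 26, 1999.
The ticket is closed: Nov 26, 1999 + 2 days = Nov 28, 1999.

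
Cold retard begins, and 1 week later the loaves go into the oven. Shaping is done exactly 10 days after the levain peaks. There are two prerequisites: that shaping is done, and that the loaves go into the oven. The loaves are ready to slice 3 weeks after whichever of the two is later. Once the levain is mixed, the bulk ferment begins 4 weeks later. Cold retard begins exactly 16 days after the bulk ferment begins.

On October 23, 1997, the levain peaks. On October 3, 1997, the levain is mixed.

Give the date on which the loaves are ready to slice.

December 14, 1997

The levain peaks: Oct 23, 1997.
Shaping is done: Oct 23, 1997 + 10 days = Nov 2, 1997.
The levain is mixed: Oct 3, 1997.
The bulk ferment begins: Oct 3, 1997 + 4 weeks = Oct 31, 1997.
Cold retard begins: Oct 31, 1997 + 16 days = Nov 16, 1997.
The loaves go into the oven: Nov 16, 1997 + 1 week = Nov 23, 1997.
Both prerequisites met — shaping is done (Nov 2, 1997), the loaves go into the oven (Nov 23, 1997); the later is Nov 23, 1997.
The loaves are ready to slice: Nov 23, 1997 + 3 weeks = Dec 14, 1997.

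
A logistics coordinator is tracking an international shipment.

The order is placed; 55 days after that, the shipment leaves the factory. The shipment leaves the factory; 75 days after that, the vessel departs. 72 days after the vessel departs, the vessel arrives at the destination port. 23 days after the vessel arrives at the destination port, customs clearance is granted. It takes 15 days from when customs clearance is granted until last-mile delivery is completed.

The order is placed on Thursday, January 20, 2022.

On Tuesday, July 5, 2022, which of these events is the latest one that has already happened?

The vessel departs

The order is placed: Jan 20, 2022.
The shipment leaves the factory: Jan 20, 2022 + 55 days = Mar 16, 2022.
The vessel departs: Mar 16, 2022 + 75 days = May 30, 2022.
The vessel arrives at the destination port: May 30, 2022 + 72 days = Aug 10, 2022.
Customs clearance is granted: Aug 10, 2022 + 23 days = Sep 2, 2022.
Last-mile delivery is completed: Sep 2, 2022 + 15 days = Sep 17, 2022.
Jul 5, 2022 falls between when the vessel departs (May 30, 2022) and when the vessel arrives at the destination port (Aug 10, 2022).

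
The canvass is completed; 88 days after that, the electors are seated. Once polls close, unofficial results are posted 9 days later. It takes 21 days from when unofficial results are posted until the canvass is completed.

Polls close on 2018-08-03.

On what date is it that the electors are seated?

Polls close: Aug 3, 2018.
Unofficial results are posted: Aug 3, 2018 + 9 days = Aug 12, 2018.
The canvass is completed: Aug 12, 2018 + 21 days = Sep 2, 2018.
The electors are seated: Sep 2, 2018 + 88 days = Nov 29, 2018.

2018-11-29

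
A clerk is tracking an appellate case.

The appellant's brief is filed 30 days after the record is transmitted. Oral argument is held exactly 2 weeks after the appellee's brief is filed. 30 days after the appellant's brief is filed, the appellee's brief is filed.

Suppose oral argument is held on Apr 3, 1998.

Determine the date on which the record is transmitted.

Jan 19, 1998

Oral argument is held: Apr 3, 1998.
The appellee's brief is filed: Apr 3, 1998 − 2 weeks = Mar 20, 1998.
The appellant's brief is filed: Mar 20, 1998 − 30 days = Feb 18, 1998.
The record is transmitted: Feb 18, 1998 − 30 days = Jan 19, 1998.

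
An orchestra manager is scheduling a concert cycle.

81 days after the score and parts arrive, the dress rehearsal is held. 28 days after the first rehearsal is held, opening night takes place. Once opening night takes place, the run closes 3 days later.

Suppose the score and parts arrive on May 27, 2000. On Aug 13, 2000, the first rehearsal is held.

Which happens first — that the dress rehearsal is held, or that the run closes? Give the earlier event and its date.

The score and parts arrive: May 27, 2000.
The dress rehearsal is held: May 27, 2000 + 81 days = Aug 16, 2000.
The first rehearsal is held: Aug 13, 2000.
Opening night takes place: Aug 13, 2000 + 28 days = Sep 10, 2000.
The run closes: Sep 10, 2000 + 3 days = Sep 13, 2000.
Comparing: the dress rehearsal is held on Aug 16, 2000 vs the run closes on Sep 13, 2000. Earlier: the dress rehearsal is held.

The dress rehearsal is held — Aug 16, 2000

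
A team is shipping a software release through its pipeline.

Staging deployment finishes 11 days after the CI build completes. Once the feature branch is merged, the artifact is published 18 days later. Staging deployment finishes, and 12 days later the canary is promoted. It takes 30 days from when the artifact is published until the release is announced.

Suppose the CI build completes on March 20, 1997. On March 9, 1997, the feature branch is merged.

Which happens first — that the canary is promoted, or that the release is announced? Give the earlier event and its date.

The CI build completes: Mar 20, 1997.
Staging deployment finishes: Mar 20, 1997 + 11 days = Mar 31, 1997.
The canary is promoted: Mar 31, 1997 + 12 days = Apr 12, 1997.
The feature branch is merged: Mar 9, 1997.
The artifact is published: Mar 9, 1997 + 18 days = Mar 27, 1997.
The release is announced: Mar 27, 1997 + 30 days = Apr 26, 1997.
Comparing: the canary is promoted on Apr 12, 1997 vs the release is announced on Apr 26, 1997. Earlier: the canary is promoted.

The canary is promoted — April 12, 1997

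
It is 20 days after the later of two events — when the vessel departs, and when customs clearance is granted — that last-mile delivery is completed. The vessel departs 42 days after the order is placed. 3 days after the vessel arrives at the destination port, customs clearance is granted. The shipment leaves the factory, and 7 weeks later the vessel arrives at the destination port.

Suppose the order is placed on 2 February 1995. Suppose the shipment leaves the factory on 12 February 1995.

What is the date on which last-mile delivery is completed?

The order is placed: Feb 2, 1995.
The vessel departs: Feb 2, 1995 + 42 days = Mar 16, 1995.
The shipment leaves the factory: Feb 12, 1995.
The vessel arrives at the destination port: Feb 12, 1995 + 7 weeks = Apr 2, 1995.
Customs clearance is granted: Apr 2, 1995 + 3 days = Apr 5, 1995.
Both prerequisites met — the vessel departs (Mar 16, 1995), customs clearance is granted (Apr 5, 1995); the later is Apr 5, 1995.
Last-mile delivery is completed: Apr 5, 1995 + 20 days = Apr 25, 1995.

25 April 1995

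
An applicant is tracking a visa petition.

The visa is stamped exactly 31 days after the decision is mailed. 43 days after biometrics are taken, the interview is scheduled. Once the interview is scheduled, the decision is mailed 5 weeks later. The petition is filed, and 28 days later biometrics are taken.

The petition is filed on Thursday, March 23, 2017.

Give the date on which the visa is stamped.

Monday, August 7, 2017

The petition is filed: Mar 23, 2017.
Biometrics are taken: Mar 23, 2017 + 28 days = Apr 20, 2017.
The interview is scheduled: Apr 20, 2017 + 43 days = Jun 2, 2017.
The decision is mailed: Jun 2, 2017 + 5 weeks = Jul 7, 2017.
The visa is stamped: Jul 7, 2017 + 31 days = Aug 7, 2017.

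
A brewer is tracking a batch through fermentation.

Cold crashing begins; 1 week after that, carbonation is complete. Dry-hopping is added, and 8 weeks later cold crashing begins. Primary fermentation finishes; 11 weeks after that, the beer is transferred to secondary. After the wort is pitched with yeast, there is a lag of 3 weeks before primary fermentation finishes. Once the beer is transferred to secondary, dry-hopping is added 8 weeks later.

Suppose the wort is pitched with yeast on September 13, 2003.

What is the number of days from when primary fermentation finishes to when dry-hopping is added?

Causal path: primary fermentation finishes → the beer is transferred to secondary → dry-hopping is added.
Total delay along the path: 11 + 8 weeks = 19 weeks = 133 days.

133 days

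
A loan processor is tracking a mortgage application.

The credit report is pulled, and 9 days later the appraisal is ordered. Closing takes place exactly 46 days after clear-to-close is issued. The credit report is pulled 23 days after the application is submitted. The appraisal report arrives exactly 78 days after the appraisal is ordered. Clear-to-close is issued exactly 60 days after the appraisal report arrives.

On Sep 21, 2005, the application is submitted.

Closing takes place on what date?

The application is submitted: Sep 21, 2005.
The credit report is pulled: Sep 21, 2005 + 23 days = Oct 14, 2005.
The appraisal is ordered: Oct 14, 2005 + 9 days = Oct 23, 2005.
The appraisal report arrives: Oct 23, 2005 + 78 days = Jan 9, 2006.
Clear-to-close is issued: Jan 9, 2006 + 60 days = Mar 10, 2006.
Closing takes place: Mar 10, 2006 + 46 days = Apr 25, 2006.

Apr 25, 2006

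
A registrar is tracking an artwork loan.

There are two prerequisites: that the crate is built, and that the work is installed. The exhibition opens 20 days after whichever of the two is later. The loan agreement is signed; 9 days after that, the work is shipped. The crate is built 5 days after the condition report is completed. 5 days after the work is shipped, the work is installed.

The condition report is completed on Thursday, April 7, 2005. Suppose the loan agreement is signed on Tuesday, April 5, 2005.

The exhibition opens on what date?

Monday, May 9, 2005

The condition report is completed: Apr 7, 2005.
The crate is built: Apr 7, 2005 + 5 days = Apr 12, 2005.
The loan agreement is signed: Apr 5, 2005.
The work is shipped: Apr 5, 2005 + 9 days = Apr 14, 2005.
The work is installed: Apr 14, 2005 + 5 days = Apr 19, 2005.
Both prerequisites met — the crate is built (Apr 12, 2005), the work is installed (Apr 19, 2005); the later is Apr 19, 2005.
The exhibition opens: Apr 19, 2005 + 20 days = May 9, 2005.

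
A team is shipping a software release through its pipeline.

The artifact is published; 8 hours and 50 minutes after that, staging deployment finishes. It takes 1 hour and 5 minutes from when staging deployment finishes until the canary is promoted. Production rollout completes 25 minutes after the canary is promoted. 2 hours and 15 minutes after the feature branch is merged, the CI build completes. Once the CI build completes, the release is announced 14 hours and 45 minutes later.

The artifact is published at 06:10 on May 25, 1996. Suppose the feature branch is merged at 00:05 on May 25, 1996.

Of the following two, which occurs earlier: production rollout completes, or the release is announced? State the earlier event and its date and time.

Production rollout completes — 16:30 on May 25, 1996

The artifact is published: 06:10 May 25, 1996.
Staging deployment finishes: 06:10 May 25, 1996 + 8h50m = 15:00 May 25, 1996.
The canary is promoted: 15:00 May 25, 1996 + 1h05m = 16:05 May 25, 1996.
Production rollout completes: 16:05 May 25, 1996 + 25m = 16:30 May 25, 1996.
The feature branch is merged: 00:05 May 25, 1996.
The CI build completes: 00:05 May 25, 1996 + 2h15m = 02:20 May 25, 1996.
The release is announced: 02:20 May 25, 1996 + 14h45m = 17:05 May 25, 1996.
Comparing: production rollout completes at 16:30 May 25, 1996 vs the release is announced at 17:05 May 25, 1996. Earlier: production rollout completes.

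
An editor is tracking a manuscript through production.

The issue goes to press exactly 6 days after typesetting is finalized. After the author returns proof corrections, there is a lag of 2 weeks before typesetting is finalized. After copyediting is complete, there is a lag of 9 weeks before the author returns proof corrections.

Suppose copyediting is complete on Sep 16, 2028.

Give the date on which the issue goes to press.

Copyediting is complete: Sep 16, 2028.
The author returns proof corrections: Sep 16, 2028 + 9 weeks = Nov 18, 2028.
Typesetting is finalized: Nov 18, 2028 + 2 weeks = Dec 2, 2028.
The issue goes to press: Dec 2, 2028 + 6 days = Dec 8, 2028.

Dec 8, 2028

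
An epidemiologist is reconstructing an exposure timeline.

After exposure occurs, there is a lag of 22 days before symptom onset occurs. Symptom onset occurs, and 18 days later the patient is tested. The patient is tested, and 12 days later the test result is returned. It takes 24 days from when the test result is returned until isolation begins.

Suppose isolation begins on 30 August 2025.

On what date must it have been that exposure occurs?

Isolation begins: Aug 30, 2025.
The test result is returned: Aug 30, 2025 − 24 days = Aug 6, 2025.
The patient is tested: Aug 6, 2025 − 12 days = Jul 25, 2025.
Symptom onset occurs: Jul 25, 2025 − 18 days = Jul 7, 2025.
Exposure occurs: Jul 7, 2025 − 22 days = Jun 15, 2025.

15 June 2025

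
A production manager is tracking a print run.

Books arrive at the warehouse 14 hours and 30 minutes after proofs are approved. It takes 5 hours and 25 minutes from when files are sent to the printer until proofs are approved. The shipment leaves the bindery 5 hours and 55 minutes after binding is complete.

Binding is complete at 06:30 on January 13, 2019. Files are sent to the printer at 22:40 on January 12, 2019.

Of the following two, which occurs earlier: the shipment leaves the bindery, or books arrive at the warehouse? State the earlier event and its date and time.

The shipment leaves the bindery — 12:25 on January 13, 2019

Binding is complete: 06:30 Jan 13, 2019.
The shipment leaves the bindery: 06:30 Jan 13, 2019 + 5h55m = 12:25 Jan 13, 2019.
Files are sent to the printer: 22:40 Jan 12, 2019.
Proofs are approved: 22:40 Jan 12, 2019 + 5h25m = 04:05 Jan 13, 2019.
Books arrive at the warehouse: 04:05 Jan 13, 2019 + 14h30m = 18:35 Jan 13, 2019.
Comparing: the shipment leaves the bindery at 12:25 Jan 13, 2019 vs books arrive at the warehouse at 18:35 Jan 13, 2019. Earlier: the shipment leaves the bindery.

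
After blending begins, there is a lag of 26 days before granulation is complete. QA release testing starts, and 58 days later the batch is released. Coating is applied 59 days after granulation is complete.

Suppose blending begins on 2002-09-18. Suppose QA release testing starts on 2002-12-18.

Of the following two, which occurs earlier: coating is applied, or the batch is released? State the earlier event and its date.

Blending begins: Sep 18, 2002.
Granulation is complete: Sep 18, 2002 + 26 days = Oct 14, 2002.
Coating is applied: Oct 14, 2002 + 59 days = Dec 12, 2002.
QA release testing starts: Dec 18, 2002.
The batch is released: Dec 18, 2002 + 58 days = Feb 14, 2003.
Comparing: coating is applied on Dec 12, 2002 vs the batch is released on Feb 14, 2003. Earlier: coating is applied.

Coating is applied — 2002-12-12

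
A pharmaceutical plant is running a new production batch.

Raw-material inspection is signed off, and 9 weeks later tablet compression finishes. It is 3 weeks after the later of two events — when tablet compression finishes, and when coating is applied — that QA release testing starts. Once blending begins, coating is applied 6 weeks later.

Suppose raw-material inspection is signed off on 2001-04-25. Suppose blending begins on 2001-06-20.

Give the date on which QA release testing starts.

Raw-material inspection is signed off: Apr 25, 2001.
Tablet compression finishes: Apr 25, 2001 + 9 weeks = Jun 27, 2001.
Blending begins: Jun 20, 2001.
Coating is applied: Jun 20, 2001 + 6 weeks = Aug 1, 2001.
Both prerequisites met — tablet compression finishes (Jun 27, 2001), coating is applied (Aug 1, 2001); the later is Aug 1, 2001.
QA release testing starts: Aug 1, 2001 + 3 weeks = Aug 22, 2001.

2001-08-22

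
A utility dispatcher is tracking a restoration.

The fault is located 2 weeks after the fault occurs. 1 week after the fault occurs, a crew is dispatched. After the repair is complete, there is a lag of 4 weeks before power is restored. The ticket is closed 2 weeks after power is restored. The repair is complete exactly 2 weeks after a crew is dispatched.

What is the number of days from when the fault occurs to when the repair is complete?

21 days

Causal path: the fault occurs → a crew is dispatched → the repair is complete.
Total delay along the path: 1 + 2 weeks = 3 weeks = 21 days.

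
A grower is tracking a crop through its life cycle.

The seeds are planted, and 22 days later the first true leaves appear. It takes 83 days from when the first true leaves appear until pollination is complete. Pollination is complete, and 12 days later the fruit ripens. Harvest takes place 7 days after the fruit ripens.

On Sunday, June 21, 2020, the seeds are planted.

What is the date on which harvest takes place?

The seeds are planted: Jun 21, 2020.
The first true leaves appear: Jun 21, 2020 + 22 days = Jul 13, 2020.
Pollination is complete: Jul 13, 2020 + 83 days = Oct 4, 2020.
The fruit ripens: Oct 4, 2020 + 12 days = Oct 16, 2020.
Harvest takes place: Oct 16, 2020 + 7 days = Oct 23, 2020.

Friday, October 23, 2020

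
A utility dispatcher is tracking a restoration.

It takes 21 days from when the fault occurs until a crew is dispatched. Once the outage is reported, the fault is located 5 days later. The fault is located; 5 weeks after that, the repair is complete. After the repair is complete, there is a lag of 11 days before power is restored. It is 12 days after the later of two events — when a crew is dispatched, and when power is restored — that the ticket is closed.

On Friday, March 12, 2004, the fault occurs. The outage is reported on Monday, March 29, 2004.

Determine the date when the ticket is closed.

The fault occurs: Mar 12, 2004.
A crew is dispatched: Mar 12, 2004 + 21 days = Apr 2, 2004.
The outage is reported: Mar 29, 2004.
The fault is located: Mar 29, 2004 + 5 days = Apr 3, 2004.
The repair is complete: Apr 3, 2004 + 5 weeks = May 8, 2004.
Power is restored: May 8, 2004 + 11 days = May 19, 2004.
Both prerequisites met — a crew is dispatched (Apr 2, 2004), power is restored (May 19, 2004); the later is May 19, 2004.
The ticket is closed: May 19, 2004 + 12 days = May 31, 2004.

Monday, May 31, 2004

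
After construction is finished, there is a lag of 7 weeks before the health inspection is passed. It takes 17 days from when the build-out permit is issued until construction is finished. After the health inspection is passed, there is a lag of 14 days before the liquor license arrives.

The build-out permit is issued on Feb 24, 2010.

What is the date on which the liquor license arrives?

May 15, 2010

The build-out permit is issued: Feb 24, 2010.
Construction is finished: Feb 24, 2010 + 17 days = Mar 13, 2010.
The health inspection is passed: Mar 13, 2010 + 7 weeks = May 1, 2010.
The liquor license arrives: May 1, 2010 + 14 days = May 15, 2010.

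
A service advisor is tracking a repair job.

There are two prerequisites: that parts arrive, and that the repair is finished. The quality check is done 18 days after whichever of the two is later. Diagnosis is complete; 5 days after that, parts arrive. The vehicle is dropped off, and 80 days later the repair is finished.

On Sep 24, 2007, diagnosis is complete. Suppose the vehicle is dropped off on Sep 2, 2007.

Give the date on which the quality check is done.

Diagnosis is complete: Sep 24, 2007.
Parts arrive: Sep 24, 2007 + 5 days = Sep 29, 2007.
The vehicle is dropped off: Sep 2, 2007.
The repair is finished: Sep 2, 2007 + 80 days = Nov 21, 2007.
Both prerequisites met — parts arrive (Sep 29, 2007), the repair is finished (Nov 21, 2007); the later is Nov 21, 2007.
The quality check is done: Nov 21, 2007 + 18 days = Dec 9, 2007.

Dec 9, 2007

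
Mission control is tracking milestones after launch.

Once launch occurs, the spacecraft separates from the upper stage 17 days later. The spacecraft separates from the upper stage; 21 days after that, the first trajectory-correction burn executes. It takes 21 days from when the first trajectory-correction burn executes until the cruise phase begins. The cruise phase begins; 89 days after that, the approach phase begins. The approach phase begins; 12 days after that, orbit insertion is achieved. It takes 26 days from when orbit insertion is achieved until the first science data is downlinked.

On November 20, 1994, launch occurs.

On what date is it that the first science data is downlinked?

Launch occurs: Nov 20, 1994.
The spacecraft separates from the upper stage: Nov 20, 1994 + 17 days = Dec 7, 1994.
The first trajectory-correction burn executes: Dec 7, 1994 + 21 days = Dec 28, 1994.
The cruise phase begins: Dec 28, 1994 + 21 days = Jan 18, 1995.
The approach phase begins: Jan 18, 1995 + 89 days = Apr 17, 1995.
Orbit insertion is achieved: Apr 17, 1995 + 12 days = Apr 29, 1995.
The first science data is downlinked: Apr 29, 1995 + 26 days = May 25, 1995.

May 25, 1995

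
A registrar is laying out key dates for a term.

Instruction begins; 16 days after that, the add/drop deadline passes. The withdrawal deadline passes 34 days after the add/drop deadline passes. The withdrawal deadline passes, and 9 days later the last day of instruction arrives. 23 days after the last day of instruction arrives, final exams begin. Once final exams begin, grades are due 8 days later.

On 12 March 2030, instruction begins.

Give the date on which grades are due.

10 June 2030

Instruction begins: Mar 12, 2030.
The add/drop deadline passes: Mar 12, 2030 + 16 days = Mar 28, 2030.
The withdrawal deadline passes: Mar 28, 2030 + 34 days = May 1, 2030.
The last day of instruction arrives: May 1, 2030 + 9 days = May 10, 2030.
Final exams begin: May 10, 2030 + 23 days = Jun 2, 2030.
Grades are due: Jun 2, 2030 + 8 days = Jun 10, 2030.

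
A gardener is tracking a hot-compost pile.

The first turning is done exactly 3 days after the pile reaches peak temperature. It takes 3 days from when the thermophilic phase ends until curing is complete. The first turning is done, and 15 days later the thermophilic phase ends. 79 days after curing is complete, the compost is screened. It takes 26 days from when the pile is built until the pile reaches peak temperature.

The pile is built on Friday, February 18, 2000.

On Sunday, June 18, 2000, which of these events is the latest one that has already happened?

Curing is complete

The pile is built: Feb 18, 2000.
The pile reaches peak temperature: Feb 18, 2000 + 26 days = Mar 15, 2000.
The first turning is done: Mar 15, 2000 + 3 days = Mar 18, 2000.
The thermophilic phase ends: Mar 18, 2000 + 15 days = Apr 2, 2000.
Curing is complete: Apr 2, 2000 + 3 days = Apr 5, 2000.
The compost is screened: Apr 5, 2000 + 79 days = Jun 23, 2000.
Jun 18, 2000 falls between when curing is complete (Apr 5, 2000) and when the compost is screened (Jun 23, 2000).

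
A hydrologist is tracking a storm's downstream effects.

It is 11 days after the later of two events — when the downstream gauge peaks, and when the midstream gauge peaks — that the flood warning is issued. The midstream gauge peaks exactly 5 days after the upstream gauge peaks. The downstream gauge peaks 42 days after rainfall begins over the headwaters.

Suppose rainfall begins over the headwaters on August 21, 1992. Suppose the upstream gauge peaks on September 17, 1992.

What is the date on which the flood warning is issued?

Rainfall begins over the headwaters: Aug 21, 1992.
The downstream gauge peaks: Aug 21, 1992 + 42 days = Oct 2, 1992.
The upstream gauge peaks: Sep 17, 1992.
The midstream gauge peaks: Sep 17, 1992 + 5 days = Sep 22, 1992.
Both prerequisites met — the downstream gauge peaks (Oct 2, 1992), the midstream gauge peaks (Sep 22, 1992); the later is Oct 2, 1992.
The flood warning is issued: Oct 2, 1992 + 11 days = Oct 13, 1992.

October 13, 1992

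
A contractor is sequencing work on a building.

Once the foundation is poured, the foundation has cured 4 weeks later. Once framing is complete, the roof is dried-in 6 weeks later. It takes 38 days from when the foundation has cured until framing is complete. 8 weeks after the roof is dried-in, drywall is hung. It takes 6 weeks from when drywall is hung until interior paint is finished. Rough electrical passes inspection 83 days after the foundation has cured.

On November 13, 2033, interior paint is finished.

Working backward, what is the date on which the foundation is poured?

Interior paint is finished: Nov 13, 2033.
Drywall is hung: Nov 13, 2033 − 6 weeks = Oct 2, 2033.
The roof is dried-in: Oct 2, 2033 − 8 weeks = Aug 7, 2033.
Framing is complete: Aug 7, 2033 − 6 weeks = Jun 26, 2033.
The foundation has cured: Jun 26, 2033 − 38 days = May 19, 2033.
The foundation is poured: May 19, 2033 − 4 weeks = Apr 21, 2033.

April 21, 2033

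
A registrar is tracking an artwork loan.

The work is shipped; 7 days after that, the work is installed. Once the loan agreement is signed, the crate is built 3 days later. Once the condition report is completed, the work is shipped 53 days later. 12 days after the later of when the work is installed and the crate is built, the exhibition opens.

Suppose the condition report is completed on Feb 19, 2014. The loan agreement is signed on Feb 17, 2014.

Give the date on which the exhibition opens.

May 2, 2014

The condition report is completed: Feb 19, 2014.
The work is shipped: Feb 19, 2014 + 53 days = Apr 13, 2014.
The work is installed: Apr 13, 2014 + 7 days = Apr 20, 2014.
The loan agreement is signed: Feb 17, 2014.
The crate is built: Feb 17, 2014 + 3 days = Feb 20, 2014.
Both prerequisites met — the work is installed (Apr 20, 2014), the crate is built (Feb 20, 2014); the later is Apr 20, 2014.
The exhibition opens: Apr 20, 2014 + 12 days = May 2, 2014.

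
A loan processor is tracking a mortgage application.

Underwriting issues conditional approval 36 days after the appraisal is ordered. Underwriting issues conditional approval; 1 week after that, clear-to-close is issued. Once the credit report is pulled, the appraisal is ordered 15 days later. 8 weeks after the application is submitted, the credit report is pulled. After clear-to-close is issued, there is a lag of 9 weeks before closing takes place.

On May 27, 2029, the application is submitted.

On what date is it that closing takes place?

The application is submitted: May 27, 2029.
The credit report is pulled: May 27, 2029 + 8 weeks = Jul 22, 2029.
The appraisal is ordered: Jul 22, 2029 + 15 days = Aug 6, 2029.
Underwriting issues conditional approval: Aug 6, 2029 + 36 days = Sep 11, 2029.
Clear-to-close is issued: Sep 11, 2029 + 1 week = Sep 18, 2029.
Closing takes place: Sep 18, 2029 + 9 weeks = Nov 20, 2029.

November 20, 2029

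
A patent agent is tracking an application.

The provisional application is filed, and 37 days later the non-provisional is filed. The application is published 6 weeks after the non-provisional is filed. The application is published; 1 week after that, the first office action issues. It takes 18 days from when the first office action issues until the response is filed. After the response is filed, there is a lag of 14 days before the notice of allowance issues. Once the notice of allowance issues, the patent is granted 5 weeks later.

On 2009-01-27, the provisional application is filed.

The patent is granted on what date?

The provisional application is filed: Jan 27, 2009.
The non-provisional is filed: Jan 27, 2009 + 37 days = Mar 5, 2009.
The application is published: Mar 5, 2009 + 6 weeks = Apr 16, 2009.
The first office action issues: Apr 16, 2009 + 1 week = Apr 23, 2009.
The response is filed: Apr 23, 2009 + 18 days = May 11, 2009.
The notice of allowance issues: May 11, 2009 + 14 days = May 25, 2009.
The patent is granted: May 25, 2009 + 5 weeks = Jun 29, 2009.

2009-06-29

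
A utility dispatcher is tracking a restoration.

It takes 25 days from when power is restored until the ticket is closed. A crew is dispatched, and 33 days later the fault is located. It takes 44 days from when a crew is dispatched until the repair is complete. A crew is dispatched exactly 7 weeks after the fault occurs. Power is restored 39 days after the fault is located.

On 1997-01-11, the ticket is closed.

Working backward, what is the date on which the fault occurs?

The ticket is closed: Jan 11, 1997.
Power is restored: Jan 11, 1997 − 25 days = Dec 17, 1996.
The fault is located: Dec 17, 1996 − 39 days = Nov 8, 1996.
A crew is dispatched: Nov 8, 1996 − 33 days = Oct 6, 1996.
The fault occurs: Oct 6, 1996 − 7 weeks = Aug 18, 1996.

1996-08-18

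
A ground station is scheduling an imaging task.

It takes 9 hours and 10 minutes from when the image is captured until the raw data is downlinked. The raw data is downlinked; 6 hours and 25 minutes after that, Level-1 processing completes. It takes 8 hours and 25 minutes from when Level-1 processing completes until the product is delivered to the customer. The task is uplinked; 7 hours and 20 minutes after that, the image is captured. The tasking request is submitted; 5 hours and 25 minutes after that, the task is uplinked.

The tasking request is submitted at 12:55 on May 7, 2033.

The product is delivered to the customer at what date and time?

01:40 on May 9, 2033

The tasking request is submitted: 12:55 May 7, 2033.
The task is uplinked: 12:55 May 7, 2033 + 5h25m = 18:20 May 7, 2033.
The image is captured: 18:20 May 7, 2033 + 7h20m = 01:40 May 8, 2033.
The raw data is downlinked: 01:40 May 8, 2033 + 9h10m = 10:50 May 8, 2033.
Level-1 processing completes: 10:50 May 8, 2033 + 6h25m = 17:15 May 8, 2033.
The product is delivered to the customer: 17:15 May 8, 2033 + 8h25m = 01:40 May 9, 2033.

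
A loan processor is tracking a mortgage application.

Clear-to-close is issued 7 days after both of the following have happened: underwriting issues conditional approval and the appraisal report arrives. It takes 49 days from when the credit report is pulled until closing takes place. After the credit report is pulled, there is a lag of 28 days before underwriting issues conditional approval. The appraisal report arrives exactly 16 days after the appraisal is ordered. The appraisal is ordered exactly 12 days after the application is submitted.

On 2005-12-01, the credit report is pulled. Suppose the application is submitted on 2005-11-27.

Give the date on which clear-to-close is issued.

2006-01-05

The credit report is pulled: Dec 1, 2005.
Underwriting issues conditional approval: Dec 1, 2005 + 28 days = Dec 29, 2005.
The application is submitted: Nov 27, 2005.
The appraisal is ordered: Nov 27, 2005 + 12 days = Dec 9, 2005.
The appraisal report arrives: Dec 9, 2005 + 16 days = Dec 25, 2005.
Both prerequisites met — underwriting issues conditional approval (Dec 29, 2005), the appraisal report arrives (Dec 25, 2005); the later is Dec 29, 2005.
Clear-to-close is issued: Dec 29, 2005 + 7 days = Jan 5, 2006.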